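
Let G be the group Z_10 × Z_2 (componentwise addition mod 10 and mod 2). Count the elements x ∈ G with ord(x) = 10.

An element (a,b) has order lcm(ord(a), ord(b)); count pairs with lcm equal to 10.
Enumerating gives 12 such elements.

12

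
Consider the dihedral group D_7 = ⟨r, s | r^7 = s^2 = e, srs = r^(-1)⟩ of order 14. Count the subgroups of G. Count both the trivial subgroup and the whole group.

|G| = 14, so by Lagrange every subgroup order divides 14. Divisors: 1, 2, 7, 14.
Subgroups by order — order 1: 1; order 2: 7; order 7: 1; order 14: 1.
Total: 1 + 7 + 1 + 1 = 10.

10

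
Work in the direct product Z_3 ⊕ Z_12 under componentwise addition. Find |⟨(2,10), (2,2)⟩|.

|⟨(2,10)⟩| = 6 and |⟨(2,2)⟩| = 6, so |H| is a multiple of lcm(6, 6) = 6 and divides |G| = 36.
Closing under the operation: H = {(0,0), (0,2), (0,4), (0,6), (0,8), (0,10), (1,0), (1,2), (1,4), (1,6), (1,8), (1,10), (2,0), (2,2), (2,4), (2,6), (2,8), (2,10)}, so |H| = 18.

18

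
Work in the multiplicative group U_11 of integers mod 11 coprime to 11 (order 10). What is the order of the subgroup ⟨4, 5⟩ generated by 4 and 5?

|⟨4⟩| = 5 and |⟨5⟩| = 5, so |H| is a multiple of lcm(5, 5) = 5 and divides |G| = 10.
Closing under the operation: H = {1, 3, 4, 5, 9}, so |H| = 5.

5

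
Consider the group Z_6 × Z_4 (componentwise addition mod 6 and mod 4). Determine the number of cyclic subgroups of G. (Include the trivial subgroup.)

12

Each element a generates a cyclic subgroup ⟨a⟩; distinct elements may generate the same one (a cyclic group of order d has φ(d) generators).
Cyclic subgroups by order — order 1: 1; order 2: 3; order 3: 1; order 4: 2; order 6: 3; order 12: 2.
Total: 12.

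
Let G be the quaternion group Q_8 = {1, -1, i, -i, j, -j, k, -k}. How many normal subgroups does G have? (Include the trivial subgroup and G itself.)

6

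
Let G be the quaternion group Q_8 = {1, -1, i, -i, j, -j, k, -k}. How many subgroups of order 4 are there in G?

3

|G| = 8 and 4 | 8, so subgroups of order 4 are possible by Lagrange.
The subgroups of order 4 are: {1, -1, i, -i}; {1, -1, j, -j}; {1, -1, k, -k}.
So G has 3 subgroups of order 4.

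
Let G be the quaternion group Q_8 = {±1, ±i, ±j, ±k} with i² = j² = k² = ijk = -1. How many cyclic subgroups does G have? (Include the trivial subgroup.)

A cyclic subgroup of order d is generated by each of its φ(d) elements of order d, so the cyclic subgroups of order d number (#elements of order d)/φ(d).
Cyclic subgroups by order — order 1: 1; order 2: 1; order 4: 3.
Total: 5.

5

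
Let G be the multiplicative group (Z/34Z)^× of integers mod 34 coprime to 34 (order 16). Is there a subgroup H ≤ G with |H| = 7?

No

7 does not divide |G| = 16, so by Lagrange no subgroup of order 7 exists.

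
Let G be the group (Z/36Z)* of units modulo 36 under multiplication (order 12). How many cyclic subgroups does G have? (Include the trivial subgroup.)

Each element a generates a cyclic subgroup ⟨a⟩; distinct elements may generate the same one (a cyclic group of order d has φ(d) generators).
Cyclic subgroups by order — order 1: 1; order 2: 3; order 3: 1; order 6: 3.
Total: 8.

8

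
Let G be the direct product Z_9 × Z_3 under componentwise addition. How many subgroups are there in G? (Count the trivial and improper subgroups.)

10

|G| = 27, so by Lagrange every subgroup order divides 27. Divisors: 1, 3, 9, 27.
Subgroups by order — order 1: 1; order 3: 4; order 9: 4; order 27: 1.
Total: 1 + 4 + 4 + 1 = 10.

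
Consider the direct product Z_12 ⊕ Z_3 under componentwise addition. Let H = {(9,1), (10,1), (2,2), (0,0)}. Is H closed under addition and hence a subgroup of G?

No

(9,1) ∈ H but its inverse (3,2) ∉ H, so H is not a subgroup.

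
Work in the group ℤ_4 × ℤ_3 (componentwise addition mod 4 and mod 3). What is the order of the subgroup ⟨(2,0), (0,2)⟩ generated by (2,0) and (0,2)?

|⟨(2,0)⟩| = 2 and |⟨(0,2)⟩| = 3, so |H| is a multiple of lcm(2, 3) = 6 and divides |G| = 12.
Closing under the operation: H = {(0,0), (0,1), (0,2), (2,0), (2,1), (2,2)}, so |H| = 6.

6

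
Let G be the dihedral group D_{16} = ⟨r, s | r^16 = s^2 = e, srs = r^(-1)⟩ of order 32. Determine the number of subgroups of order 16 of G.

3

|G| = 32 and 16 | 32, so subgroups of order 16 are possible by Lagrange.
The subgroups of order 16 are: {e, r, r^2, r^3, r^4, r^5, r^6, r^7, r^8, r^9, r^10, r^11, r^12, r^13, r^14, r^15}; {e, r^2, r^4, r^6, r^8, r^10, r^12, r^14, s, r^2s, r^4s, r^6s, r^8s, r^10s, r^12s, r^14s}; {e, r^2, r^4, r^6, r^8, r^10, r^12, r^14, rs, r^3s, r^5s, r^7s, r^9s, r^11s, r^13s, r^15s}.
So G has 3 subgroups of order 16.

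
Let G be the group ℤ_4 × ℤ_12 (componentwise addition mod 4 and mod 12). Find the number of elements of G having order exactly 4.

An element (a,b) has order lcm(ord(a), ord(b)); count pairs with lcm equal to 4.
Enumerating gives 12 such elements.

12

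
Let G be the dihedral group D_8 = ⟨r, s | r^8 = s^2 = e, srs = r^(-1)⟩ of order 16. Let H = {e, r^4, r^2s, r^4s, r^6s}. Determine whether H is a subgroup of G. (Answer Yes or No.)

|H| = 5 does not divide |G| = 16, so by Lagrange H is not a subgroup.

No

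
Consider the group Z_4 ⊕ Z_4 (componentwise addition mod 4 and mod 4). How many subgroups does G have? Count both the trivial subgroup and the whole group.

|G| = 16, so by Lagrange every subgroup order divides 16. Divisors: 1, 2, 4, 8, 16.
Subgroups by order — order 1: 1; order 2: 3; order 4: 7; order 8: 3; order 16: 1.
Total: 1 + 3 + 7 + 3 + 1 = 15.

15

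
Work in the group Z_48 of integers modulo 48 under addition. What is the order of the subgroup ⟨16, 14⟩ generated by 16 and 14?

24

|⟨16⟩| = 3 and |⟨14⟩| = 24, so |H| is a multiple of lcm(3, 24) = 24 and divides |G| = 48.
Closing under the operation: H = {0, 2, 4, 6, 8, 10, 12, 14, 16, 18, 20, 22, 24, 26, 28, 30, 32, 34, 36, 38, 40, 42, 44, 46}, so |H| = 24.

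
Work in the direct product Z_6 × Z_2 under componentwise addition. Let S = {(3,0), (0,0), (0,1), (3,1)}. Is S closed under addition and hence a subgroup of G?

|S| = 4 divides |G| = 12, consistent with Lagrange.
S contains the identity, every element's inverse is in S, and S is closed under +: it is a subgroup.

Yes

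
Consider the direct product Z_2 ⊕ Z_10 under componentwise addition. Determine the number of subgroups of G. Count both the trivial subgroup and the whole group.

10

|G| = 20, so by Lagrange every subgroup order divides 20. Divisors: 1, 2, 4, 5, 10, 20.
Subgroups by order — order 1: 1; order 2: 3; order 4: 1; order 5: 1; order 10: 3; order 20: 1.
Total: 1 + 3 + 1 + 1 + 3 + 1 = 10.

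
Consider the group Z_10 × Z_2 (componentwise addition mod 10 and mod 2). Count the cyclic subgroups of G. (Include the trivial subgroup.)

8

Each element a generates a cyclic subgroup ⟨a⟩; distinct elements may generate the same one (a cyclic group of order d has φ(d) generators).
Cyclic subgroups by order — order 1: 1; order 2: 3; order 5: 1; order 10: 3.
Total: 8.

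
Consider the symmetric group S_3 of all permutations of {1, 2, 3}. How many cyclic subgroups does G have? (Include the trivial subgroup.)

Each element a generates a cyclic subgroup ⟨a⟩; distinct elements may generate the same one (a cyclic group of order d has φ(d) generators).
Cyclic subgroups by order — order 1: 1; order 2: 3; order 3: 1.
Total: 5.

5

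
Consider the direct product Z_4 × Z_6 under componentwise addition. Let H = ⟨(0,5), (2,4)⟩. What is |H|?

12

|⟨(0,5)⟩| = 6 and |⟨(2,4)⟩| = 6, so |H| is a multiple of lcm(6, 6) = 6 and divides |G| = 24.
Closing under the operation: H = {(0,0), (0,1), (0,2), (0,3), (0,4), (0,5), (2,0), (2,1), (2,2), (2,3), (2,4), (2,5)}, so |H| = 12.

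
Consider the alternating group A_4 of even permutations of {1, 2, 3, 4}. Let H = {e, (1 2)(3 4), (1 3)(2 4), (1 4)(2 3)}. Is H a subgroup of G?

Yes

|H| = 4 divides |G| = 12, consistent with Lagrange.
H contains the identity, every element's inverse is in H, and H is closed under ∘: it is a subgroup.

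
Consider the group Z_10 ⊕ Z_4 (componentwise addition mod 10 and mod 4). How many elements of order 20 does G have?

An element (a,b) has order lcm(ord(a), ord(b)); count pairs with lcm equal to 20.
Enumerating gives 16 such elements.

16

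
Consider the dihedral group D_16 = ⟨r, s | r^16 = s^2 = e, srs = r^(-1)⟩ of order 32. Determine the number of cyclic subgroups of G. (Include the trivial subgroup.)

21

A cyclic subgroup of order d is generated by each of its φ(d) elements of order d, so the cyclic subgroups of order d number (#elements of order d)/φ(d).
Cyclic subgroups by order — order 1: 1; order 2: 17; order 4: 1; order 8: 1; order 16: 1.
Total: 21.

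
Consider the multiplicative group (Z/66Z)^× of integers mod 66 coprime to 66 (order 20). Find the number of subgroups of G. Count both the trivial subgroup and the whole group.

|G| = 20, so by Lagrange every subgroup order divides 20. Divisors: 1, 2, 4, 5, 10, 20.
Subgroups by order — order 1: 1; order 2: 3; order 4: 1; order 5: 1; order 10: 3; order 20: 1.
Total: 1 + 3 + 1 + 1 + 3 + 1 = 10.

10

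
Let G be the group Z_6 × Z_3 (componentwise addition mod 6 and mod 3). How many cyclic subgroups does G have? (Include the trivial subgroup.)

Group the elements of G by the cyclic subgroup they generate; each cyclic subgroup of order d accounts for φ(d) elements.
Cyclic subgroups by order — order 1: 1; order 2: 1; order 3: 4; order 6: 4.
Total: 10.

10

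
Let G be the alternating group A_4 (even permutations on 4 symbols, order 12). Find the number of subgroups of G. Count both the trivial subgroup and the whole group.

10

|G| = 12, so by Lagrange every subgroup order divides 12. Divisors: 1, 2, 3, 4, 6, 12.
Subgroups by order — order 1: 1; order 2: 3; order 3: 4; order 4: 1; order 6: 0; order 12: 1.
Total: 1 + 3 + 4 + 1 + 0 + 1 = 10.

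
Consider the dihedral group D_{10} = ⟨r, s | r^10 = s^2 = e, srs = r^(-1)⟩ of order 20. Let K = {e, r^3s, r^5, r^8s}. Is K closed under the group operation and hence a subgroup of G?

Yes

|K| = 4 divides |G| = 20, consistent with Lagrange.
K contains the identity, every element's inverse is in K, and K is closed under ·: it is a subgroup.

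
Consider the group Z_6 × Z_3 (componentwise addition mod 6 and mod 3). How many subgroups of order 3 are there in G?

|G| = 18 and 3 | 18, so subgroups of order 3 are possible by Lagrange.
The subgroups of order 3 are: {(0,0), (0,1), (0,2)}; {(0,0), (2,0), (4,0)}; {(0,0), (2,1), (4,2)}; {(0,0), (2,2), (4,1)}.
So G has 4 subgroups of order 3.

4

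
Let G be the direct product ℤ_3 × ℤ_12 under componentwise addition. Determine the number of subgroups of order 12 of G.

4

|G| = 36 and 12 | 36, so subgroups of order 12 are possible by Lagrange.
The subgroups of order 12 are: {(0,0), (0,1), (0,2), (0,3), (0,4), (0,5), (0,6), (0,7), (0,8), (0,9), (0,10), (0,11)}; {(0,0), (0,3), (0,6), (0,9), (1,0), (1,3), (1,6), (1,9), (2,0), (2,3), (2,6), (2,9)}; {(0,0), (0,3), (0,6), (0,9), (1,1), (1,4), (1,7), (1,10), (2,2), (2,5), (2,8), (2,11)}; {(0,0), (0,3), (0,6), (0,9), (1,2), (1,5), (1,8), (1,11), (2,1), (2,4), (2,7), (2,10)}.
So G has 4 subgroups of order 12.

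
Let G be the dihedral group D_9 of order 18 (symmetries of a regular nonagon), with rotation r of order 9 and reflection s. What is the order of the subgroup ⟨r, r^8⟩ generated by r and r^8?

9

|⟨r⟩| = 9 and |⟨r^8⟩| = 9, so |H| is a multiple of lcm(9, 9) = 9 and divides |G| = 18.
Closing under the operation: H = {e, r, r^2, r^3, r^4, r^5, r^6, r^7, r^8}, so |H| = 9.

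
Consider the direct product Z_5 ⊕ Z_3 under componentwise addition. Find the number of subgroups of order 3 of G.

1

|G| = 15 and 3 | 15, so subgroups of order 3 are possible by Lagrange.
The subgroups of order 3 are: {(0,0), (0,1), (0,2)}.
So G has 1 subgroup of order 3.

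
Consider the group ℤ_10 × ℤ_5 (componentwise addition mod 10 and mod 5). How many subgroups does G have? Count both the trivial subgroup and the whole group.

|G| = 50, so by Lagrange every subgroup order divides 50. Divisors: 1, 2, 5, 10, 25, 50.
Subgroups by order — order 1: 1; order 2: 1; order 5: 6; order 10: 6; order 25: 1; order 50: 1.
Total: 1 + 1 + 6 + 6 + 1 + 1 = 16.

16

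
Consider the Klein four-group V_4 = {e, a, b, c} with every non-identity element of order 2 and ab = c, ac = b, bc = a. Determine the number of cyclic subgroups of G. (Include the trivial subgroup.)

4

Group the elements of G by the cyclic subgroup they generate; each cyclic subgroup of order d accounts for φ(d) elements.
Cyclic subgroups by order — order 1: 1; order 2: 3.
Total: 4.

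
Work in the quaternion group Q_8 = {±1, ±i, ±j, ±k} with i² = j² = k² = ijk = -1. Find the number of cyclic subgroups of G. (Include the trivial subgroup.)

5

Group the elements of G by the cyclic subgroup they generate; each cyclic subgroup of order d accounts for φ(d) elements.
Cyclic subgroups by order — order 1: 1; order 2: 1; order 4: 3.
Total: 5.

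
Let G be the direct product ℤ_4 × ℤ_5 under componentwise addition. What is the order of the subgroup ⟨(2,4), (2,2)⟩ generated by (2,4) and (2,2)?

10

|⟨(2,4)⟩| = 10 and |⟨(2,2)⟩| = 10, so |H| is a multiple of lcm(10, 10) = 10 and divides |G| = 20.
Closing under the operation: H = {(0,0), (0,1), (0,2), (0,3), (0,4), (2,0), (2,1), (2,2), (2,3), (2,4)}, so |H| = 10.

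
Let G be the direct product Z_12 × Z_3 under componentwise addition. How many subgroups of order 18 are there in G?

1

|G| = 36 and 18 | 36, so subgroups of order 18 are possible by Lagrange.
The subgroups of order 18 are: {(0,0), (0,1), (0,2), (2,0), (2,1), (2,2), (4,0), (4,1), (4,2), (6,0), (6,1), (6,2), (8,0), (8,1), (8,2), (10,0), (10,1), (10,2)}.
So G has 1 subgroup of order 18.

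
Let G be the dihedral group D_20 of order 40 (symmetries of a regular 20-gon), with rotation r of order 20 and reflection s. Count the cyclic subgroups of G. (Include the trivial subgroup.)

Each element a generates a cyclic subgroup ⟨a⟩; distinct elements may generate the same one (a cyclic group of order d has φ(d) generators).
Cyclic subgroups by order — order 1: 1; order 2: 21; order 4: 1; order 5: 1; order 10: 1; order 20: 1.
Total: 26.

26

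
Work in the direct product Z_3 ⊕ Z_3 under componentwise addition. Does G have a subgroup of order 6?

No

6 does not divide |G| = 9, so by Lagrange no subgroup of order 6 exists.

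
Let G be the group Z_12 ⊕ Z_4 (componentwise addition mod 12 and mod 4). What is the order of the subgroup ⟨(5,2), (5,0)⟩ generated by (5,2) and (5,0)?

|⟨(5,2)⟩| = 12 and |⟨(5,0)⟩| = 12, so |H| is a multiple of lcm(12, 12) = 12 and divides |G| = 48.
Closing under the operation: H = {(0,0), (0,2), (1,0), (1,2), (2,0), (2,2), (3,0), (3,2), (4,0), (4,2), (5,0), (5,2), (6,0), (6,2), (7,0), (7,2), (8,0), (8,2), (9,0), (9,2), (10,0), (10,2), (11,0), (11,2)}, so |H| = 24.

24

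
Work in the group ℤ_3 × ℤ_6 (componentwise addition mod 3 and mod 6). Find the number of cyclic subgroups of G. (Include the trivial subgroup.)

10

Each element a generates a cyclic subgroup ⟨a⟩; distinct elements may generate the same one (a cyclic group of order d has φ(d) generators).
Cyclic subgroups by order — order 1: 1; order 2: 1; order 3: 4; order 6: 4.
Total: 10.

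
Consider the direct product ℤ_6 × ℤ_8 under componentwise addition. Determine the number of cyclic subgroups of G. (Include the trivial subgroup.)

16

Group the elements of G by the cyclic subgroup they generate; each cyclic subgroup of order d accounts for φ(d) elements.
Cyclic subgroups by order — order 1: 1; order 2: 3; order 3: 1; order 4: 2; order 6: 3; order 8: 2; order 12: 2; order 24: 2.
Total: 16.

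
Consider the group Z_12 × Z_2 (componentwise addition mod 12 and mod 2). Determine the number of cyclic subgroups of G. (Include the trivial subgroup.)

12

A cyclic subgroup of order d is generated by each of its φ(d) elements of order d, so the cyclic subgroups of order d number (#elements of order d)/φ(d).
Cyclic subgroups by order — order 1: 1; order 2: 3; order 3: 1; order 4: 2; order 6: 3; order 12: 2.
Total: 12.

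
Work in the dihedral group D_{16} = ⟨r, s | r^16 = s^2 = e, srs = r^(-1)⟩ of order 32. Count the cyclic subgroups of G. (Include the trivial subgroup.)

21

Group the elements of G by the cyclic subgroup they generate; each cyclic subgroup of order d accounts for φ(d) elements.
Cyclic subgroups by order — order 1: 1; order 2: 17; order 4: 1; order 8: 1; order 16: 1.
Total: 21.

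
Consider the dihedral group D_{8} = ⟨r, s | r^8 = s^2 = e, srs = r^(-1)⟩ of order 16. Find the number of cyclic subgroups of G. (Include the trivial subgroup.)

12

A cyclic subgroup of order d is generated by each of its φ(d) elements of order d, so the cyclic subgroups of order d number (#elements of order d)/φ(d).
Cyclic subgroups by order — order 1: 1; order 2: 9; order 4: 1; order 8: 1.
Total: 12.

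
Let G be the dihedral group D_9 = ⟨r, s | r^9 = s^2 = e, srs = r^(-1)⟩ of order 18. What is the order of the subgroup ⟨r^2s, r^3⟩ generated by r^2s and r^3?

|⟨r^2s⟩| = 2 and |⟨r^3⟩| = 3, so |H| is a multiple of lcm(2, 3) = 6 and divides |G| = 18.
Closing under the operation: H = {e, r^3, r^6, r^2s, r^5s, r^8s}, so |H| = 6.

6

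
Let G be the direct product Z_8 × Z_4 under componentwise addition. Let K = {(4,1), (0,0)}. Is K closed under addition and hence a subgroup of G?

(4,1) ∈ K but its inverse (4,3) ∉ K, so K is not a subgroup.

No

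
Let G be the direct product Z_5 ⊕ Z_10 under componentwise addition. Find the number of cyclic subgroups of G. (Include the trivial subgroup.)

Each element a generates a cyclic subgroup ⟨a⟩; distinct elements may generate the same one (a cyclic group of order d has φ(d) generators).
Cyclic subgroups by order — order 1: 1; order 2: 1; order 5: 6; order 10: 6.
Total: 14.

14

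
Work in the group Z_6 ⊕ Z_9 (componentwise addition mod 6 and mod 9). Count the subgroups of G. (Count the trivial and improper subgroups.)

20

|G| = 54, so by Lagrange every subgroup order divides 54. Divisors: 1, 2, 3, 6, 9, 18, 27, 54.
Subgroups by order — order 1: 1; order 2: 1; order 3: 4; order 6: 4; order 9: 4; order 18: 4; order 27: 1; order 54: 1.
Total: 1 + 1 + 4 + 4 + 4 + 4 + 1 + 1 = 20.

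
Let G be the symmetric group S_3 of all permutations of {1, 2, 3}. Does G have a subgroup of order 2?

Yes

2 | 6. A subgroup of order 2 is {e, (1 2)}.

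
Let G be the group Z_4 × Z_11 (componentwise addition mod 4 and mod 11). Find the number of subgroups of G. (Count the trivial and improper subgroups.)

6

|G| = 44, so by Lagrange every subgroup order divides 44. Divisors: 1, 2, 4, 11, 22, 44.
Subgroups by order — order 1: 1; order 2: 1; order 4: 1; order 11: 1; order 22: 1; order 44: 1.
Total: 1 + 1 + 1 + 1 + 1 + 1 = 6.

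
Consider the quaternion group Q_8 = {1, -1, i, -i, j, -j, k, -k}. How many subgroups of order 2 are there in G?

1

|G| = 8 and 2 | 8, so subgroups of order 2 are possible by Lagrange.
The subgroups of order 2 are: {1, -1}.
So G has 1 subgroup of order 2.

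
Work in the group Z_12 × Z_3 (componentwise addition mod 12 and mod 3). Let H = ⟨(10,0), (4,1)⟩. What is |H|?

|⟨(10,0)⟩| = 6 and |⟨(4,1)⟩| = 3, so |H| is a multiple of lcm(6, 3) = 6 and divides |G| = 36.
Closing under the operation: H = {(0,0), (0,1), (0,2), (2,0), (2,1), (2,2), (4,0), (4,1), (4,2), (6,0), (6,1), (6,2), (8,0), (8,1), (8,2), (10,0), (10,1), (10,2)}, so |H| = 18.

18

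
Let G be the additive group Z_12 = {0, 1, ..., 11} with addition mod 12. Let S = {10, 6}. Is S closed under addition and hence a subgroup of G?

The identity 0 ∉ S, so S is not a subgroup.

No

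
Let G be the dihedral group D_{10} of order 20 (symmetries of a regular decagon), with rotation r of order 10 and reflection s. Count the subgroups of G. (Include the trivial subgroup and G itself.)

22

|G| = 20, so by Lagrange every subgroup order divides 20. Divisors: 1, 2, 4, 5, 10, 20.
Subgroups by order — order 1: 1; order 2: 11; order 4: 5; order 5: 1; order 10: 3; order 20: 1.
Total: 1 + 11 + 5 + 1 + 3 + 1 = 22.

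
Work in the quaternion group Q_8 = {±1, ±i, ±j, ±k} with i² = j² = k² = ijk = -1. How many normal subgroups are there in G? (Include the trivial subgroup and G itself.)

G has 6 subgroups. Checking conjugation-invariance by order — order 1: 1/1 normal; order 2: 1/1 normal; order 4: 3/3 normal; order 8: 1/1 normal.
Total normal subgroups: 6.

6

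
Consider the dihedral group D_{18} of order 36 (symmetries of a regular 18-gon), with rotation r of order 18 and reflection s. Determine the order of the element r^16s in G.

2

Computing powers of r^16s: the smallest k with (r^16s)^k = e is k = 2.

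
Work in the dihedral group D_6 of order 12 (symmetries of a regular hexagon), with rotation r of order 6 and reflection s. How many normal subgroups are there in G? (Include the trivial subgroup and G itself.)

G has 16 subgroups. Checking conjugation-invariance by order — order 1: 1/1 normal; order 2: 1/7 normal; order 3: 1/1 normal; order 4: 0/3 normal; order 6: 3/3 normal; order 12: 1/1 normal.
Total normal subgroups: 7.

7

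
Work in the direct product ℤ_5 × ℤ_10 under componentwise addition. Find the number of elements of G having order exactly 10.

24

An element (a,b) has order lcm(ord(a), ord(b)); count pairs with lcm equal to 10.
Enumerating gives 24 such elements.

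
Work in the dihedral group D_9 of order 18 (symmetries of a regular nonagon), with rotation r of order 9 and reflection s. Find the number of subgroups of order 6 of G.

3

|G| = 18 and 6 | 18, so subgroups of order 6 are possible by Lagrange.
The subgroups of order 6 are: {e, r^3, r^6, r^2s, r^5s, r^8s}; {e, r^3, r^6, s, r^3s, r^6s}; {e, r^3, r^6, rs, r^4s, r^7s}.
So G has 3 subgroups of order 6.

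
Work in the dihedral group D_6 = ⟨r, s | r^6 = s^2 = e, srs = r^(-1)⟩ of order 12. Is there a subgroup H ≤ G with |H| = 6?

6 | 12. A subgroup of order 6 is {e, r, r^2, r^3, r^4, r^5}.

Yes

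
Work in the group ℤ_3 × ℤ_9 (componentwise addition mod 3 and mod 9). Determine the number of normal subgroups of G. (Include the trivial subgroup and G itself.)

10

G is abelian, so every subgroup is normal.
G has 10 subgroups in total, hence 10 normal subgroups.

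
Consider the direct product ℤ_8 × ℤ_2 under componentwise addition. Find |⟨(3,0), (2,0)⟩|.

8

|⟨(3,0)⟩| = 8 and |⟨(2,0)⟩| = 4, so |H| is a multiple of lcm(8, 4) = 8 and divides |G| = 16.
Closing under the operation: H = {(0,0), (1,0), (2,0), (3,0), (4,0), (5,0), (6,0), (7,0)}, so |H| = 8.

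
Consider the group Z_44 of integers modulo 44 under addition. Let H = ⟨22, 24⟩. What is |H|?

|⟨22⟩| = 2 and |⟨24⟩| = 11, so |H| is a multiple of lcm(2, 11) = 22 and divides |G| = 44.
Closing under the operation: H = {0, 2, 4, 6, 8, 10, 12, 14, 16, 18, 20, 22, 24, 26, 28, 30, 32, 34, 36, 38, 40, 42}, so |H| = 22.

22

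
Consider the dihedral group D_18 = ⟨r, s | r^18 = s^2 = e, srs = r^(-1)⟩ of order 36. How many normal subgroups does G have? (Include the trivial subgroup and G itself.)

G has 45 subgroups. Checking conjugation-invariance by order — order 1: 1/1 normal; order 2: 1/19 normal; order 3: 1/1 normal; order 4: 0/9 normal; order 6: 1/7 normal; order 9: 1/1 normal; order 12: 0/3 normal; order 18: 3/3 normal; order 36: 1/1 normal.
Total normal subgroups: 9.

9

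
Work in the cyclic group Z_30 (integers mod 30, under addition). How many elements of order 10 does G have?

In a cyclic group of order 30, the number of elements of order d (for d | 30) is φ(d).
φ(10) = 4.

4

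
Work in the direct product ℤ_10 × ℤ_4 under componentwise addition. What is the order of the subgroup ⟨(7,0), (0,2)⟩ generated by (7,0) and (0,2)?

20

|⟨(7,0)⟩| = 10 and |⟨(0,2)⟩| = 2, so |H| is a multiple of lcm(10, 2) = 10 and divides |G| = 40.
Closing under the operation: H = {(0,0), (0,2), (1,0), (1,2), (2,0), (2,2), (3,0), (3,2), (4,0), (4,2), (5,0), (5,2), (6,0), (6,2), (7,0), (7,2), (8,0), (8,2), (9,0), (9,2)}, so |H| = 20.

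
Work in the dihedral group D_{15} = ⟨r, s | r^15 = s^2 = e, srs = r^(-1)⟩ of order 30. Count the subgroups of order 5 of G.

|G| = 30 and 5 | 30, so subgroups of order 5 are possible by Lagrange.
The subgroups of order 5 are: {e, r^3, r^6, r^9, r^12}.
So G has 1 subgroup of order 5.

1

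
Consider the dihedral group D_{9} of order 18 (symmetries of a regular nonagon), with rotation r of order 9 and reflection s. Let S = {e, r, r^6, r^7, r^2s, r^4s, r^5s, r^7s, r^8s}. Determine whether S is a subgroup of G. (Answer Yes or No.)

No

r^7 ∈ S but its inverse r^2 ∉ S, so S is not a subgroup.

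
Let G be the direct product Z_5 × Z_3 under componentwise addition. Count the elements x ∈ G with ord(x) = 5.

An element (a,b) has order lcm(ord(a), ord(b)); count pairs with lcm equal to 5.
Enumerating gives 4 such elements.

4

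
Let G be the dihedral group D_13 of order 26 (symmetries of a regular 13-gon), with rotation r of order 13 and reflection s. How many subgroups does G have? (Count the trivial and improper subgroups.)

|G| = 26, so by Lagrange every subgroup order divides 26. Divisors: 1, 2, 13, 26.
Subgroups by order — order 1: 1; order 2: 13; order 13: 1; order 26: 1.
Total: 1 + 13 + 1 + 1 = 16.

16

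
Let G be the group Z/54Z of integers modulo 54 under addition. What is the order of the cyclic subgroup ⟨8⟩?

27

In Z/54Z, the order of an element a is n/gcd(a, n).
gcd(8, 54) = 2, so |⟨8⟩| = 54/2 = 27.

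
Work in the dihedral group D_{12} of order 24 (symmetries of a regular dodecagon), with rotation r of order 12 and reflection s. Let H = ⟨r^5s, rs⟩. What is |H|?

|⟨r^5s⟩| = 2 and |⟨rs⟩| = 2, so |H| is a multiple of lcm(2, 2) = 2 and divides |G| = 24.
Closing under the operation: H = {e, r^4, r^8, rs, r^5s, r^9s}, so |H| = 6.

6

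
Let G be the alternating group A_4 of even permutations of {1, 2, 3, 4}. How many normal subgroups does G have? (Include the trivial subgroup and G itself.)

3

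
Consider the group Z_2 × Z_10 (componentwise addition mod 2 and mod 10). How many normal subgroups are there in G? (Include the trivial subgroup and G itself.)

10

G is abelian, so every subgroup is normal.
G has 10 subgroups in total, hence 10 normal subgroups.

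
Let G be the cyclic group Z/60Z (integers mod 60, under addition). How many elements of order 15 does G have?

8

In a cyclic group of order 60, the number of elements of order d (for d | 60) is φ(d).
φ(15) = 8.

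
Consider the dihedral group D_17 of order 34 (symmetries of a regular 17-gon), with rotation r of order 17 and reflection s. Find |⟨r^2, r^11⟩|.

|⟨r^2⟩| = 17 and |⟨r^11⟩| = 17, so |H| is a multiple of lcm(17, 17) = 17 and divides |G| = 34.
Closing under the operation: H = {e, r, r^2, r^3, r^4, r^5, r^6, r^7, r^8, r^9, r^10, r^11, r^12, r^13, r^14, r^15, r^16}, so |H| = 17.

17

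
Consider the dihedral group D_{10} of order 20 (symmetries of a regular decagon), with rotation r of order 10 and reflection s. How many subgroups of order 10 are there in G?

3

|G| = 20 and 10 | 20, so subgroups of order 10 are possible by Lagrange.
The subgroups of order 10 are: {e, r, r^2, r^3, r^4, r^5, r^6, r^7, r^8, r^9}; {e, r^2, r^4, r^6, r^8, s, r^2s, r^4s, r^6s, r^8s}; {e, r^2, r^4, r^6, r^8, rs, r^3s, r^5s, r^7s, r^9s}.
So G has 3 subgroups of order 10.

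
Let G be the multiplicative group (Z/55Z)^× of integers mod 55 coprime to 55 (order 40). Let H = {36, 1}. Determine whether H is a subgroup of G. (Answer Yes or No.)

36 ∈ H but its inverse 26 ∉ H, so H is not a subgroup.

No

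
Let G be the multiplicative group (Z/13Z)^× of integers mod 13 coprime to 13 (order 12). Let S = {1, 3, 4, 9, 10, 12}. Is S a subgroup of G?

|S| = 6 divides |G| = 12, consistent with Lagrange.
S contains the identity, every element's inverse is in S, and S is closed under ·: it is a subgroup.
In fact S = ⟨4⟩.

Yes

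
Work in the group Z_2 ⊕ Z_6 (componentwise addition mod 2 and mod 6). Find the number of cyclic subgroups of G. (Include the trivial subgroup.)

Group the elements of G by the cyclic subgroup they generate; each cyclic subgroup of order d accounts for φ(d) elements.
Cyclic subgroups by order — order 1: 1; order 2: 3; order 3: 1; order 6: 3.
Total: 8.

8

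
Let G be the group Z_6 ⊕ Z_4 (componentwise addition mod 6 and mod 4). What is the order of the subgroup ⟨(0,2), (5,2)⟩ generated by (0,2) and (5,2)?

|⟨(0,2)⟩| = 2 and |⟨(5,2)⟩| = 6, so |H| is a multiple of lcm(2, 6) = 6 and divides |G| = 24.
Closing under the operation: H = {(0,0), (0,2), (1,0), (1,2), (2,0), (2,2), (3,0), (3,2), (4,0), (4,2), (5,0), (5,2)}, so |H| = 12.

12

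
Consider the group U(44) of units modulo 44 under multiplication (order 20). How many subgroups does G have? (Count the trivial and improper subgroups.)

10

|G| = 20, so by Lagrange every subgroup order divides 20. Divisors: 1, 2, 4, 5, 10, 20.
Subgroups by order — order 1: 1; order 2: 3; order 4: 1; order 5: 1; order 10: 3; order 20: 1.
Total: 1 + 3 + 1 + 1 + 3 + 1 = 10.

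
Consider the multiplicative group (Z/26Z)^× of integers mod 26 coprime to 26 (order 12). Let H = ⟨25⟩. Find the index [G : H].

|⟨25⟩| = 2 and |G| = 12.
By Lagrange, [G : H] = |G|/|H| = 12/2 = 6.

6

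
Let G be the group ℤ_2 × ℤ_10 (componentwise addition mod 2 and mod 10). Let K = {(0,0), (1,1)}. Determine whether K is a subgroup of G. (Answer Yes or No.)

(1,1) ∈ K but its inverse (1,9) ∉ K, so K is not a subgroup.

No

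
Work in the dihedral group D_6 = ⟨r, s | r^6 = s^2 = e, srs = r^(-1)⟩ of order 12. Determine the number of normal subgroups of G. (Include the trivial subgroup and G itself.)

G has 16 subgroups. Checking conjugation-invariance by order — order 1: 1/1 normal; order 2: 1/7 normal; order 3: 1/1 normal; order 4: 0/3 normal; order 6: 3/3 normal; order 12: 1/1 normal.
Total normal subgroups: 7.

7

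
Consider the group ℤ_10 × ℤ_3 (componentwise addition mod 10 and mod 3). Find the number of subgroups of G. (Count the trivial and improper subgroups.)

|G| = 30, so by Lagrange every subgroup order divides 30. Divisors: 1, 2, 3, 5, 6, 10, 15, 30.
Subgroups by order — order 1: 1; order 2: 1; order 3: 1; order 5: 1; order 6: 1; order 10: 1; order 15: 1; order 30: 1.
Total: 1 + 1 + 1 + 1 + 1 + 1 + 1 + 1 = 8.

8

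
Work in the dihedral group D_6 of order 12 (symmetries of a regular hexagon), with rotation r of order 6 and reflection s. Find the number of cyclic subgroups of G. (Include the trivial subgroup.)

Each element a generates a cyclic subgroup ⟨a⟩; distinct elements may generate the same one (a cyclic group of order d has φ(d) generators).
Cyclic subgroups by order — order 1: 1; order 2: 7; order 3: 1; order 6: 1.
Total: 10.

10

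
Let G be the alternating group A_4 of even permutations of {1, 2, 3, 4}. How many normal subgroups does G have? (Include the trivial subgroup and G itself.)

3

G has 10 subgroups. Checking conjugation-invariance by order — order 1: 1/1 normal; order 2: 0/3 normal; order 3: 0/4 normal; order 4: 1/1 normal; order 12: 1/1 normal.
Total normal subgroups: 3.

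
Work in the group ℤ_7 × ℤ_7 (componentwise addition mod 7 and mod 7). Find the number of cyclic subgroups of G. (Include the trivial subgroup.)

9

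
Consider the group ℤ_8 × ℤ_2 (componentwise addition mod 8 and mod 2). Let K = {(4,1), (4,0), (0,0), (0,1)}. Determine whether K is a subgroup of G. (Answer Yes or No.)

Yes

|K| = 4 divides |G| = 16, consistent with Lagrange.
K contains the identity, every element's inverse is in K, and K is closed under +: it is a subgroup.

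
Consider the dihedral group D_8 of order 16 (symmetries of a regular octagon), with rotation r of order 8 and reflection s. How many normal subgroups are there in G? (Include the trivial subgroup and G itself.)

7

G has 19 subgroups. Checking conjugation-invariance by order — order 1: 1/1 normal; order 2: 1/9 normal; order 4: 1/5 normal; order 8: 3/3 normal; order 16: 1/1 normal.
Total normal subgroups: 7.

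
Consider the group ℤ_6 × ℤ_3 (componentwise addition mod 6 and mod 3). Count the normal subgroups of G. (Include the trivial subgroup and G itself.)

12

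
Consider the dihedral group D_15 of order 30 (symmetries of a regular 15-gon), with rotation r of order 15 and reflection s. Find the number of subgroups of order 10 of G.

3

|G| = 30 and 10 | 30, so subgroups of order 10 are possible by Lagrange.
The subgroups of order 10 are: {e, r^3, r^6, r^9, r^12, rs, r^4s, r^7s, r^10s, r^13s}; {e, r^3, r^6, r^9, r^12, r^2s, r^5s, r^8s, r^11s, r^14s}; {e, r^3, r^6, r^9, r^12, s, r^3s, r^6s, r^9s, r^12s}.
So G has 3 subgroups of order 10.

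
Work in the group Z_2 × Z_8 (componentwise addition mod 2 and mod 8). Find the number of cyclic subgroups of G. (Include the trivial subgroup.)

Group the elements of G by the cyclic subgroup they generate; each cyclic subgroup of order d accounts for φ(d) elements.
Cyclic subgroups by order — order 1: 1; order 2: 3; order 4: 2; order 8: 2.
Total: 8.

8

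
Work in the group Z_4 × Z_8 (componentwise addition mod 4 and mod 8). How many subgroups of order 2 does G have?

3

|G| = 32 and 2 | 32, so subgroups of order 2 are possible by Lagrange.
The subgroups of order 2 are: {(0,0), (0,4)}; {(0,0), (2,0)}; {(0,0), (2,4)}.
So G has 3 subgroups of order 2.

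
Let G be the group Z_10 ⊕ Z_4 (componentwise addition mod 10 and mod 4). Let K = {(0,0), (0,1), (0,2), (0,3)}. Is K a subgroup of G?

|K| = 4 divides |G| = 40, consistent with Lagrange.
K contains the identity, every element's inverse is in K, and K is closed under +: it is a subgroup.
In fact K = ⟨(0,1)⟩.

Yes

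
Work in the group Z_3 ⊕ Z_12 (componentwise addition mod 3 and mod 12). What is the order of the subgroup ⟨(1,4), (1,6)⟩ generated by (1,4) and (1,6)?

18

|⟨(1,4)⟩| = 3 and |⟨(1,6)⟩| = 6, so |H| is a multiple of lcm(3, 6) = 6 and divides |G| = 36.
Closing under the operation: H = {(0,0), (0,2), (0,4), (0,6), (0,8), (0,10), (1,0), (1,2), (1,4), (1,6), (1,8), (1,10), (2,0), (2,2), (2,4), (2,6), (2,8), (2,10)}, so |H| = 18.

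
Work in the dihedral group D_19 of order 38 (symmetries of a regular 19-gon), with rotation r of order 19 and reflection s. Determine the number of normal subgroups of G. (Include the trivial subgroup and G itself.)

3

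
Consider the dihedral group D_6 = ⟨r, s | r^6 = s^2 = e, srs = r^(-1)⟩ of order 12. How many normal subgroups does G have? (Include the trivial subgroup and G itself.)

G has 16 subgroups. Checking conjugation-invariance by order — order 1: 1/1 normal; order 2: 1/7 normal; order 3: 1/1 normal; order 4: 0/3 normal; order 6: 3/3 normal; order 12: 1/1 normal.
Total normal subgroups: 7.

7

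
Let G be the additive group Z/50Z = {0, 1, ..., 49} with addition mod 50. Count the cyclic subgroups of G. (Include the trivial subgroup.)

A cyclic subgroup of order d is generated by each of its φ(d) elements of order d, so the cyclic subgroups of order d number (#elements of order d)/φ(d).
Cyclic subgroups by order — order 1: 1; order 2: 1; order 5: 1; order 10: 1; order 25: 1; order 50: 1.
Total: 6.

6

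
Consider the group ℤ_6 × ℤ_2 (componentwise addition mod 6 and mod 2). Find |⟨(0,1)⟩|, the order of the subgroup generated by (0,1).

The order of (0,1) in Z_6 × Z_2 is lcm(ord(0) in Z_6, ord(1) in Z_2).
ord(0) = 1 and ord(1) = 2, so |⟨(0,1)⟩| = lcm(1, 2) = 2.

2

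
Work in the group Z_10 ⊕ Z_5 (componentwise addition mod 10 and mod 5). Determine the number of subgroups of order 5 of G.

|G| = 50 and 5 | 50, so subgroups of order 5 are possible by Lagrange.
The subgroups of order 5 are: {(0,0), (0,1), (0,2), (0,3), (0,4)}; {(0,0), (2,0), (4,0), (6,0), (8,0)}; {(0,0), (2,1), (4,2), (6,3), (8,4)}; {(0,0), (2,2), (4,4), (6,1), (8,3)}; … (6 in all).
So G has 6 subgroups of order 5.

6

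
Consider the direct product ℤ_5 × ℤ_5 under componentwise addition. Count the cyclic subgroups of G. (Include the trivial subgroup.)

7

Each element a generates a cyclic subgroup ⟨a⟩; distinct elements may generate the same one (a cyclic group of order d has φ(d) generators).
Cyclic subgroups by order — order 1: 1; order 5: 6.
Total: 7.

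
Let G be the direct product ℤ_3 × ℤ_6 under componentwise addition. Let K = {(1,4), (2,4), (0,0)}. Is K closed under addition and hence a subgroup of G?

(2,4) ∈ K but its inverse (1,2) ∉ K, so K is not a subgroup.

No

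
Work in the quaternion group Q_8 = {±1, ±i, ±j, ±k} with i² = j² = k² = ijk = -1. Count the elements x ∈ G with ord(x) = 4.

The elements of order 4 are: i, -i, j, -j, k, -k.
That's 6.

6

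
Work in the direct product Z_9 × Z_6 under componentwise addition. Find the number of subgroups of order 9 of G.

4

|G| = 54 and 9 | 54, so subgroups of order 9 are possible by Lagrange.
The subgroups of order 9 are: {(0,0), (0,2), (0,4), (3,0), (3,2), (3,4), (6,0), (6,2), (6,4)}; {(0,0), (1,0), (2,0), (3,0), (4,0), (5,0), (6,0), (7,0), (8,0)}; {(0,0), (1,2), (2,4), (3,0), (4,2), (5,4), (6,0), (7,2), (8,4)}; {(0,0), (1,4), (2,2), (3,0), (4,4), (5,2), (6,0), (7,4), (8,2)}.
So G has 4 subgroups of order 9.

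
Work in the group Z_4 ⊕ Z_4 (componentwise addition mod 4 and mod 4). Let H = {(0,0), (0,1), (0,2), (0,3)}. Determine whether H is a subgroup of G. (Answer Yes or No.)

|H| = 4 divides |G| = 16, consistent with Lagrange.
H contains the identity, every element's inverse is in H, and H is closed under +: it is a subgroup.
In fact H = ⟨(0,1)⟩.

Yes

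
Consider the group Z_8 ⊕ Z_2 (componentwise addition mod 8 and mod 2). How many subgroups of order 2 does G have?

3

|G| = 16 and 2 | 16, so subgroups of order 2 are possible by Lagrange.
The subgroups of order 2 are: {(0,0), (0,1)}; {(0,0), (4,0)}; {(0,0), (4,1)}.
So G has 3 subgroups of order 2.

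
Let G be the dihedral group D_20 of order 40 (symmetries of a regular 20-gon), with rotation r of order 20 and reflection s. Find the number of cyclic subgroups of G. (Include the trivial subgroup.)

26

A cyclic subgroup of order d is generated by each of its φ(d) elements of order d, so the cyclic subgroups of order d number (#elements of order d)/φ(d).
Cyclic subgroups by order — order 1: 1; order 2: 21; order 4: 1; order 5: 1; order 10: 1; order 20: 1.
Total: 26.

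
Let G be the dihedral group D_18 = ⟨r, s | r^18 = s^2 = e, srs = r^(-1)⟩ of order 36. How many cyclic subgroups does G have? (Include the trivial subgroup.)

A cyclic subgroup of order d is generated by each of its φ(d) elements of order d, so the cyclic subgroups of order d number (#elements of order d)/φ(d).
Cyclic subgroups by order — order 1: 1; order 2: 19; order 3: 1; order 6: 1; order 9: 1; order 18: 1.
Total: 24.

24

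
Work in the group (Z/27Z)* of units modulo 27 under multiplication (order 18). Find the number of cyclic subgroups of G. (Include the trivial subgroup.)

A cyclic subgroup of order d is generated by each of its φ(d) elements of order d, so the cyclic subgroups of order d number (#elements of order d)/φ(d).
Cyclic subgroups by order — order 1: 1; order 2: 1; order 3: 1; order 6: 1; order 9: 1; order 18: 1.
Total: 6.

6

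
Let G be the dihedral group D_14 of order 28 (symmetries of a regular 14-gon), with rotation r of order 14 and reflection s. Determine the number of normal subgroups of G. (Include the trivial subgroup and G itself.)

G has 28 subgroups. Checking conjugation-invariance by order — order 1: 1/1 normal; order 2: 1/15 normal; order 4: 0/7 normal; order 7: 1/1 normal; order 14: 3/3 normal; order 28: 1/1 normal.
Total normal subgroups: 7.

7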